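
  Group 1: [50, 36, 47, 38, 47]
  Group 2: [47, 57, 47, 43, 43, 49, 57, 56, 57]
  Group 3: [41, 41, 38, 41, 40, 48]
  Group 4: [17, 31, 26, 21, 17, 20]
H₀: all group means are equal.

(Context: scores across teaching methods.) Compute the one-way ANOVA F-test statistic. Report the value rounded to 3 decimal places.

Group means [43.60, 50.67, 41.50, 22.00], grand mean 40.577
SSB = Σnᵢ(x̄ᵢ−x̄)² = 3037.646; SSW = ΣΣ(x−x̄ᵢ)² = 658.700
MSB = 3037.646/3 = 1012.5487; MSW = 658.700/22 = 29.9409
F = MSB/MSW = 33.8182
df = (3, 22)

test statistic = 33.818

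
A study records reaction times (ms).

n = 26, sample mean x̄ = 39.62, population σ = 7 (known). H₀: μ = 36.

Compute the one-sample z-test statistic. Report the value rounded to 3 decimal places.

SE = σ/√n = 7/√26 = 1.3728
z = (x̄−μ₀)/SE = (39.62−36)/1.3728 = 2.6369

test statistic = 2.637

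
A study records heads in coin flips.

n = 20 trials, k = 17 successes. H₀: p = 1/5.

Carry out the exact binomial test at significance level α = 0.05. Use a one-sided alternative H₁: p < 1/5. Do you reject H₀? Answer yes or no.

reject H₀: no

Exact binomial: n=20, k=17, p₀=1/5=0.2000
P(X≤17) from Σ C(n,i)·p₀^i·(1−p₀)^(n−i)
p-value (one-sided, H₁ less) = 1.00000
At α=0.05: p ≥ α → fail to reject H₀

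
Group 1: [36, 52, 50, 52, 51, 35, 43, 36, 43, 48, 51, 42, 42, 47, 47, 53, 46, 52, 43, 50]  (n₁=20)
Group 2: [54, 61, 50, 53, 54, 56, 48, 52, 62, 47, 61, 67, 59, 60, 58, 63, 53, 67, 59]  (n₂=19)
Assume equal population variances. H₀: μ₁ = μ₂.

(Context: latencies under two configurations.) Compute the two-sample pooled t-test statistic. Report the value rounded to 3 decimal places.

x̄₁=45.950, s₁=5.735, n₁=20
x̄₂=57.053, s₂=5.854, n₂=19
s_p² = [19·5.735² + 18·5.854²]/37 = 33.5648
SE = √(s_p²·(1/20+1/19)) = 1.8560
t = (45.950−57.053)/1.8560 = -5.9820
df = 37

test statistic = -5.982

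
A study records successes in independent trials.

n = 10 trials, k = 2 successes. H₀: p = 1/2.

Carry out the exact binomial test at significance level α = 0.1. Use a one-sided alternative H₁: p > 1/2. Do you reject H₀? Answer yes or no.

reject H₀: no

Exact binomial: n=10, k=2, p₀=1/2=0.5000
P(X≥2) from Σ C(n,i)·p₀^i·(1−p₀)^(n−i)
p-value (one-sided, H₁ greater) = 0.98926
At α=0.1: p ≥ α → fail to reject H₀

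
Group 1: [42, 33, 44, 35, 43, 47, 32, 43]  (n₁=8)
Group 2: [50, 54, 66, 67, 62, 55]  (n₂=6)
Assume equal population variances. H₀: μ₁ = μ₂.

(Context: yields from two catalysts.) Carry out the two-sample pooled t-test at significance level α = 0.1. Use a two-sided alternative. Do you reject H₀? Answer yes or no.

x̄₁=39.875, s₁=5.668, n₁=8
x̄₂=59.000, s₂=6.986, n₂=6
s_p² = [7·5.668² + 5·6.986²]/12 = 39.0729
SE = √(s_p²·(1/8+1/6)) = 3.3758
t = (39.875−59.000)/3.3758 = -5.6653
df = 12
p-value (two-sided) = 0.00010
At α=0.1: p < α → reject H₀

reject H₀: yes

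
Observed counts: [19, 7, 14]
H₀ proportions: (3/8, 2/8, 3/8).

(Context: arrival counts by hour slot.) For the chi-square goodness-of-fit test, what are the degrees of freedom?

df = k − 1 = 3 − 1 = 2

degrees of freedom = 2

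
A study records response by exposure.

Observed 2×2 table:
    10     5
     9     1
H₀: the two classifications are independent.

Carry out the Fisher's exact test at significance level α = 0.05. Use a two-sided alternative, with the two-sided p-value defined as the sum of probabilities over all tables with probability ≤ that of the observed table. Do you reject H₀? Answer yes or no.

reject H₀: no

Margins: r₁=15, r₂=10, c₁=19, c₂=6, n=25
p_obs = C(15,10)·C(10,9)/C(25,19); sum pmf over tables with pmf ≤ p_obs
p-value (two-sided) = 0.34486
At α=0.05: p ≥ α → fail to reject H₀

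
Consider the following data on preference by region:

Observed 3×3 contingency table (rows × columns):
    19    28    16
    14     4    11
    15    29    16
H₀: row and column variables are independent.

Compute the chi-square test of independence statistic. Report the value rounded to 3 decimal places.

test statistic = 10.929

Row totals [63, 29, 60], col totals [48, 61, 43], n=152
χ² = (19−19.89)²/19.89 + (28−25.28)²/25.28 + (16−17.82)²/17.82 + (14−9.16)²/9.16 + (4−11.64)²/11.64 + (11−8.20)²/8.20 + (15−18.95)²/18.95 + (29−24.08)²/24.08 + (16−16.97)²/16.97 = 10.9286
df = 4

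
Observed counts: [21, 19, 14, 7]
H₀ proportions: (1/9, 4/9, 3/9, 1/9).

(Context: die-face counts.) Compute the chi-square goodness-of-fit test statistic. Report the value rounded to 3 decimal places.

n = 61; E_i = n·p_i = [6.78, 27.11, 20.33, 6.78]
χ² = (21−6.78)²/6.78 + (19−27.11)²/27.11 + (14−20.33)²/20.33 + (7−6.78)²/6.78 = 34.2500
df = 3

test statistic = 34.250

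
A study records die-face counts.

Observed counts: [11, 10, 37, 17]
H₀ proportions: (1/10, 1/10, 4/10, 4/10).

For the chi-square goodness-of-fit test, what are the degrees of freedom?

degrees of freedom = 3

df = k − 1 = 4 − 1 = 3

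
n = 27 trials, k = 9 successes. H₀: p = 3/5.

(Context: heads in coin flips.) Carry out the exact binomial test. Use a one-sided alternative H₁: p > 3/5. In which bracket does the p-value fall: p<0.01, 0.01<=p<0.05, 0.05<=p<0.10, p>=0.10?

p-value bracket: p>=0.10

Exact binomial: n=27, k=9, p₀=3/5=0.6000
P(X≥9) from Σ C(n,i)·p₀^i·(1−p₀)^(n−i)
p-value (one-sided, H₁ greater) = 0.99863
→ bracket: p>=0.10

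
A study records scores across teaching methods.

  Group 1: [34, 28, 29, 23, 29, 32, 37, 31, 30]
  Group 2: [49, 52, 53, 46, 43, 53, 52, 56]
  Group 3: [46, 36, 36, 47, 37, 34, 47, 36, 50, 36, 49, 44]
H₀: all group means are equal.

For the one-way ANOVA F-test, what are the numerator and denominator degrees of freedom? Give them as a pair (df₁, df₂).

k = 3 groups, N = 29 total
df = (k−1, N−k) = (3−1, 29−3) = (2, 26)

degrees of freedom = [2, 26]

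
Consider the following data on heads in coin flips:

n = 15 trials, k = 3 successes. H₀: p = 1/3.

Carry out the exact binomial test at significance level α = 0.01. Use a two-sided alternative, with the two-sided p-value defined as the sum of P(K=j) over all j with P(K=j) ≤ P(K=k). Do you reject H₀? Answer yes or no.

Exact binomial: n=15, k=3, p₀=1/3=0.3333
P(X=j) = C(n,j)·p₀^j·(1−p₀)^(n−j); p = Σ P(X=j) over j with P(X=j) ≤ P(X=3)
p-value (two-sided) = 0.41228
At α=0.01: p ≥ α → fail to reject H₀

reject H₀: no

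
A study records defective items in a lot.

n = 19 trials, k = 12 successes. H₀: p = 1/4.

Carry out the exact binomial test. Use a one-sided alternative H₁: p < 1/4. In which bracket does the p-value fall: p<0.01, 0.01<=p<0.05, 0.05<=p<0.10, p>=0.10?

Exact binomial: n=19, k=12, p₀=1/4=0.2500
P(X≤12) from Σ C(n,i)·p₀^i·(1−p₀)^(n−i)
p-value (one-sided, H₁ less) = 0.99992
→ bracket: p>=0.10

p-value bracket: p>=0.10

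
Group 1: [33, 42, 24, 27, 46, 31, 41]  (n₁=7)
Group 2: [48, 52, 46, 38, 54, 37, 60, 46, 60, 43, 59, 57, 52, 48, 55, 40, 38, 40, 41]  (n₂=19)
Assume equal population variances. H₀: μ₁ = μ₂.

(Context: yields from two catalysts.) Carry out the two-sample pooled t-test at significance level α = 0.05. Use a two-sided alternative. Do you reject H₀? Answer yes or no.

reject H₀: yes

x̄₁=34.857, s₁=8.275, n₁=7
x̄₂=48.105, s₂=7.951, n₂=19
s_p² = [6·8.275² + 18·7.951²]/24 = 64.5269
SE = √(s_p²·(1/7+1/19)) = 3.5517
t = (34.857−48.105)/3.5517 = -3.7301
df = 24
p-value (two-sided) = 0.00104
At α=0.05: p < α → reject H₀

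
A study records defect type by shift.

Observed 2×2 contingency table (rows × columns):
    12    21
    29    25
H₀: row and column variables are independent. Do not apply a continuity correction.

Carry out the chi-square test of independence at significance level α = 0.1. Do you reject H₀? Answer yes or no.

Row totals [33, 54], col totals [41, 46], n=87
χ² = (12−15.55)²/15.55 + (21−17.45)²/17.45 + (29−25.45)²/25.45 + (25−28.55)²/28.55 = 2.4716
df = 1
p-value (upper-tail) = 0.11592
At α=0.1: p ≥ α → fail to reject H₀

reject H₀: no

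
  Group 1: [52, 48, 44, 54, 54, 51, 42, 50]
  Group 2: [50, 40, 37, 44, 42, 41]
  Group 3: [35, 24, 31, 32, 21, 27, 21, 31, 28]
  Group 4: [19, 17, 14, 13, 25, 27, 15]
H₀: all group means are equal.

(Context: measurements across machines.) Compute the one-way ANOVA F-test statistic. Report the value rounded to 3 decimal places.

Group means [49.38, 42.33, 27.78, 18.57], grand mean 34.300
SSB = Σnᵢ(x̄ᵢ−x̄)² = 4319.822; SSW = ΣΣ(x−x̄ᵢ)² = 612.478
MSB = 4319.822/3 = 1439.9406; MSW = 612.478/26 = 23.5569
F = MSB/MSW = 61.1262
df = (3, 26)

test statistic = 61.126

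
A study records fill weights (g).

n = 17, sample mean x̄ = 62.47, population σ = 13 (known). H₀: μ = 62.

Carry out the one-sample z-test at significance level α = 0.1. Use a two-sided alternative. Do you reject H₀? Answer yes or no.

SE = σ/√n = 13/√17 = 3.1530
z = (x̄−μ₀)/SE = (62.47−62)/3.1530 = 0.1491
p-value (two-sided) = 0.88150
At α=0.1: p ≥ α → fail to reject H₀

reject H₀: no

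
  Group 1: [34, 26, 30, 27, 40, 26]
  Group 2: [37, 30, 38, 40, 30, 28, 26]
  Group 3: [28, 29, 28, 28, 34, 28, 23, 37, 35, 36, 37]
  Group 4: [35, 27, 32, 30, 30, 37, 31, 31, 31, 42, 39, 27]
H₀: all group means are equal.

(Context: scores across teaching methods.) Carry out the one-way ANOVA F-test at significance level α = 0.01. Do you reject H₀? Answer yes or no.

reject H₀: no

Group means [30.50, 32.71, 31.18, 32.67], grand mean 31.861
SSB = Σnᵢ(x̄ᵢ−x̄)² = 29.074; SSW = ΣΣ(x−x̄ᵢ)² = 801.232
MSB = 29.074/3 = 9.6913; MSW = 801.232/32 = 25.0385
F = MSB/MSW = 0.3871
df = (3, 32)
p-value (upper-tail) = 0.76306
At α=0.01: p ≥ α → fail to reject H₀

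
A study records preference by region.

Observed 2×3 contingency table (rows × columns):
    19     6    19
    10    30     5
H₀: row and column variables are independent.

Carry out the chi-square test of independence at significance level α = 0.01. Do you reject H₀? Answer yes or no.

reject H₀: yes

Row totals [44, 45], col totals [29, 36, 24], n=89
χ² = (19−14.34)²/14.34 + (6−17.80)²/17.80 + (19−11.87)²/11.87 + (10−14.66)²/14.66 + (30−18.20)²/18.20 + (5−12.13)²/12.13 = 26.9519
df = 2
p-value (upper-tail) = 0.00000
At α=0.01: p < α → reject H₀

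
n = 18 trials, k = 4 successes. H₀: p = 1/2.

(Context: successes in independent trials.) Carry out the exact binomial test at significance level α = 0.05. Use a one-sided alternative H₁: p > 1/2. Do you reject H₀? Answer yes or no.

reject H₀: no

Exact binomial: n=18, k=4, p₀=1/2=0.5000
P(X≥4) from Σ C(n,i)·p₀^i·(1−p₀)^(n−i)
p-value (one-sided, H₁ greater) = 0.99623
At α=0.05: p ≥ α → fail to reject H₀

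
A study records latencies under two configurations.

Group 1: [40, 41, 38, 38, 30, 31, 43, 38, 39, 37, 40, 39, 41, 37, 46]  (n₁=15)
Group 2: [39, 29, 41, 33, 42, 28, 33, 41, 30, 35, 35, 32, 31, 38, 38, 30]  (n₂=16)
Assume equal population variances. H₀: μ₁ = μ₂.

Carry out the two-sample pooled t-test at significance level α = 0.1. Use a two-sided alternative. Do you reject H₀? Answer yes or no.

reject H₀: yes

x̄₁=38.533, s₁=4.033, n₁=15
x̄₂=34.688, s₂=4.629, n₂=16
s_p² = [14·4.033² + 15·4.629²]/29 = 18.9369
SE = √(s_p²·(1/15+1/16)) = 1.5640
t = (38.533−34.688)/1.5640 = 2.4590
df = 29
p-value (two-sided) = 0.02014
At α=0.1: p < α → reject H₀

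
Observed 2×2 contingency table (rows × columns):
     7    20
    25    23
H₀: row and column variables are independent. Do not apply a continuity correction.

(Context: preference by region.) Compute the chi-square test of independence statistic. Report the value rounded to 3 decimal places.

Row totals [27, 48], col totals [32, 43], n=75
χ² = (7−11.52)²/11.52 + (20−15.48)²/15.48 + (25−20.48)²/20.48 + (23−27.52)²/27.52 = 4.8332
df = 1

test statistic = 4.833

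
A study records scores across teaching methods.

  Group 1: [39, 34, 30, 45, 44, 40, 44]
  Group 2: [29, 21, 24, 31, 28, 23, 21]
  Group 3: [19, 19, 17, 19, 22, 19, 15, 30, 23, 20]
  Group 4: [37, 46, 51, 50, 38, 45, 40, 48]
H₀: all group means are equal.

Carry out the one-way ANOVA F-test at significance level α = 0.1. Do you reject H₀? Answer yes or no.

Group means [39.43, 25.29, 20.30, 44.38], grand mean 31.594
SSB = Σnᵢ(x̄ᵢ−x̄)² = 3290.601; SSW = ΣΣ(x−x̄ᵢ)² = 645.118
MSB = 3290.601/3 = 1096.8670; MSW = 645.118/28 = 23.0399
F = MSB/MSW = 47.6072
df = (3, 28)
p-value (upper-tail) = 0.00000
At α=0.1: p < α → reject H₀

reject H₀: yes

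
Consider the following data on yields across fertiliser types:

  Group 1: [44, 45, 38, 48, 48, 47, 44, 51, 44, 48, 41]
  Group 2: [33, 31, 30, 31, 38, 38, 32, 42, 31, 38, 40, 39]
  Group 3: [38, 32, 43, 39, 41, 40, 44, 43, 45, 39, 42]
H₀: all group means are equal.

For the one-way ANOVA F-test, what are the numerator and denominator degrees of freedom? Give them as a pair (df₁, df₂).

k = 3 groups, N = 34 total
df = (k−1, N−k) = (3−1, 34−3) = (2, 31)

degrees of freedom = [2, 31]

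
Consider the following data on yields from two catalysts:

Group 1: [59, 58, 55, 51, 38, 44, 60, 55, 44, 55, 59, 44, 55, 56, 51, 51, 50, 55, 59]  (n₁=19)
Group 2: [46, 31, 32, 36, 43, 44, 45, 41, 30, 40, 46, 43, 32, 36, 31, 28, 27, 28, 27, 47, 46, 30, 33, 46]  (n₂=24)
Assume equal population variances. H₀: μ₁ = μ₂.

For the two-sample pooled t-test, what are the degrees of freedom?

df = n₁ + n₂ − 2 = 19 + 24 − 2 = 41

degrees of freedom = 41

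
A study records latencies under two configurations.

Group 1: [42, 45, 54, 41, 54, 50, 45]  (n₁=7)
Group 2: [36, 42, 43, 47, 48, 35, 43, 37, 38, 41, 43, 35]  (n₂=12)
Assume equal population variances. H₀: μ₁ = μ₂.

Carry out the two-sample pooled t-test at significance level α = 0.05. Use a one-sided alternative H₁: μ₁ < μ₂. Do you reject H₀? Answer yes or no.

x̄₁=47.286, s₁=5.407, n₁=7
x̄₂=40.667, s₂=4.459, n₂=12
s_p² = [6·5.407² + 11·4.459²]/17 = 23.1821
SE = √(s_p²·(1/7+1/12)) = 2.2899
t = (47.286−40.667)/2.2899 = 2.8906
df = 17
p-value (one-sided, H₁ less) = 0.99492
At α=0.05: p ≥ α → fail to reject H₀

reject H₀: no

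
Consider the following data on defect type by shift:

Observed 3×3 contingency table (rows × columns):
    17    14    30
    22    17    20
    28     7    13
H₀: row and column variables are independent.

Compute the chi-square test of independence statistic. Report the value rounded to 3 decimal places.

Row totals [61, 59, 48], col totals [67, 38, 63], n=168
χ² = (17−24.33)²/24.33 + (14−13.80)²/13.80 + (30−22.88)²/22.88 + (22−23.53)²/23.53 + (17−13.35)²/13.35 + (20−22.12)²/22.12 + (28−19.14)²/19.14 + (7−10.86)²/10.86 + (13−18.00)²/18.00 = 12.5910
df = 4

test statistic = 12.591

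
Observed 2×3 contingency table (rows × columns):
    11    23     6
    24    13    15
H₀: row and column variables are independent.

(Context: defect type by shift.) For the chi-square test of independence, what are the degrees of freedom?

degrees of freedom = 2

df = (r−1)(c−1) = (2−1)·(3−1) = 2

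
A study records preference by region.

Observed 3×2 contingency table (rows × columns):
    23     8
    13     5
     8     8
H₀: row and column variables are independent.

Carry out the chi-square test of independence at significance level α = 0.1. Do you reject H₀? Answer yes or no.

Row totals [31, 18, 16], col totals [44, 21], n=65
χ² = (23−20.98)²/20.98 + (8−10.02)²/10.02 + (13−12.18)²/12.18 + (5−5.82)²/5.82 + (8−10.83)²/10.83 + (8−5.17)²/5.17 = 3.0580
df = 2
p-value (upper-tail) = 0.21675
At α=0.1: p ≥ α → fail to reject H₀

reject H₀: no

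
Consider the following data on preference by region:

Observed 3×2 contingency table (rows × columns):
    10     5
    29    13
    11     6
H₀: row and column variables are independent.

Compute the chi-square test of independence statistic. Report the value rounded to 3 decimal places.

test statistic = 0.111

Row totals [15, 42, 17], col totals [50, 24], n=74
χ² = (10−10.14)²/10.14 + (5−4.86)²/4.86 + (29−28.38)²/28.38 + (13−13.62)²/13.62 + (11−11.49)²/11.49 + (6−5.51)²/5.51 = 0.1111
df = 2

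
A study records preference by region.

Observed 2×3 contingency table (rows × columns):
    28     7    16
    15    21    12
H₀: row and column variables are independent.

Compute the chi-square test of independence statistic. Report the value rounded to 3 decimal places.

Row totals [51, 48], col totals [43, 28, 28], n=99
χ² = (28−22.15)²/22.15 + (7−14.42)²/14.42 + (16−14.42)²/14.42 + (15−20.85)²/20.85 + (21−13.58)²/13.58 + (12−13.58)²/13.58 = 11.4212
df = 2

test statistic = 11.421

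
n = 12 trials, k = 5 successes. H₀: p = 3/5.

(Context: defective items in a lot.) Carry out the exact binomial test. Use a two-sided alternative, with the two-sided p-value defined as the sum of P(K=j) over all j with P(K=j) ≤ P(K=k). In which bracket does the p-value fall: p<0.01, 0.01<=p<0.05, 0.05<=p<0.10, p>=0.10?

p-value bracket: p>=0.10

Exact binomial: n=12, k=5, p₀=3/5=0.6000
P(X=j) = C(n,j)·p₀^j·(1−p₀)^(n−j); p = Σ P(X=j) over j with P(X=j) ≤ P(X=5)
p-value (two-sided) = 0.24166
→ bracket: p>=0.10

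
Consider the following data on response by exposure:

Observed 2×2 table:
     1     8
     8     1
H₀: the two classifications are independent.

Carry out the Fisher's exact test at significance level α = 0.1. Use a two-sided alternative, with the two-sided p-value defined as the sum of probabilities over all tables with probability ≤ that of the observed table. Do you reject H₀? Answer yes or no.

Margins: r₁=9, r₂=9, c₁=9, c₂=9, n=18
p_obs = C(9,1)·C(9,8)/C(18,9); sum pmf over tables with pmf ≤ p_obs
p-value (two-sided) = 0.00337
At α=0.1: p < α → reject H₀

reject H₀: yes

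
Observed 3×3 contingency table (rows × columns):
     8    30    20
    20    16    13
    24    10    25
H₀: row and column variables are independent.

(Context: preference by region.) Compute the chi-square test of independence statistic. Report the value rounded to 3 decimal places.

test statistic = 21.185

Row totals [58, 49, 59], col totals [52, 56, 58], n=166
χ² = (8−18.17)²/18.17 + (30−19.57)²/19.57 + (20−20.27)²/20.27 + (20−15.35)²/15.35 + (16−16.53)²/16.53 + (13−17.12)²/17.12 + (24−18.48)²/18.48 + (10−19.90)²/19.90 + (25−20.61)²/20.61 = 21.1846
df = 4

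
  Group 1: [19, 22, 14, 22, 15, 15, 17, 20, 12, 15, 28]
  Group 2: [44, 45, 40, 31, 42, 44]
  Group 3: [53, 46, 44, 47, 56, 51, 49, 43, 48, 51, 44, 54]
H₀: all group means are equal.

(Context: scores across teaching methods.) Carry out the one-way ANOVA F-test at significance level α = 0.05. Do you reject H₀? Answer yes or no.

Group means [18.09, 41.00, 48.83], grand mean 35.552
SSB = Σnᵢ(x̄ᵢ−x̄)² = 5648.597; SSW = ΣΣ(x−x̄ᵢ)² = 550.576
MSB = 5648.597/2 = 2824.2983; MSW = 550.576/26 = 21.1760
F = MSB/MSW = 133.3727
df = (2, 26)
p-value (upper-tail) = 0.00000
At α=0.05: p < α → reject H₀

reject H₀: yes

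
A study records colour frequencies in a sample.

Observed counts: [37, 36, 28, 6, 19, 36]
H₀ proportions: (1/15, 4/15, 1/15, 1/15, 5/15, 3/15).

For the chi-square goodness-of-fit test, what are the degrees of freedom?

degrees of freedom = 5

df = k − 1 = 6 − 1 = 5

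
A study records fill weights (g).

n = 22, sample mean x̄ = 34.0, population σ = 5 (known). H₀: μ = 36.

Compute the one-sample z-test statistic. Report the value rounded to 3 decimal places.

SE = σ/√n = 5/√22 = 1.0660
z = (x̄−μ₀)/SE = (34.0−36)/1.0660 = -1.8762

test statistic = -1.876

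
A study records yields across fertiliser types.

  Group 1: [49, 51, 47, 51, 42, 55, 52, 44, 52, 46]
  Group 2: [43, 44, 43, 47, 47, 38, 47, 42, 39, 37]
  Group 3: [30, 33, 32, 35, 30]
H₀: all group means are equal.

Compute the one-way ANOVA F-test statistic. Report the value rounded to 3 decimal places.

Group means [48.90, 42.70, 32.00], grand mean 43.040
SSB = Σnᵢ(x̄ᵢ−x̄)² = 953.960; SSW = ΣΣ(x−x̄ᵢ)² = 293.000
MSB = 953.960/2 = 476.9800; MSW = 293.000/22 = 13.3182
F = MSB/MSW = 35.8142
df = (2, 22)

test statistic = 35.814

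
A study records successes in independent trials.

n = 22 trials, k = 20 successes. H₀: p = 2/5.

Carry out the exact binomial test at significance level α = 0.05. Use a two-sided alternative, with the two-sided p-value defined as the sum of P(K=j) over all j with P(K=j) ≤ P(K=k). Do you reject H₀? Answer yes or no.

reject H₀: yes

Exact binomial: n=22, k=20, p₀=2/5=0.4000
P(X=j) = C(n,j)·p₀^j·(1−p₀)^(n−j); p = Σ P(X=j) over j with P(X=j) ≤ P(X=20)
p-value (two-sided) = 0.00000
At α=0.05: p < α → reject H₀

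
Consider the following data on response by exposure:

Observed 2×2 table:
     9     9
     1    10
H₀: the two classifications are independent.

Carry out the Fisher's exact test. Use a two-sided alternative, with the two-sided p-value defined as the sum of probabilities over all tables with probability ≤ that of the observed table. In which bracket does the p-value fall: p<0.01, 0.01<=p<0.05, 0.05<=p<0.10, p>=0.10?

p-value bracket: 0.01<=p<0.05

Margins: r₁=18, r₂=11, c₁=10, c₂=19, n=29
p_obs = C(18,9)·C(11,1)/C(29,10); sum pmf over tables with pmf ≤ p_obs
p-value (two-sided) = 0.04364
→ bracket: 0.01<=p<0.05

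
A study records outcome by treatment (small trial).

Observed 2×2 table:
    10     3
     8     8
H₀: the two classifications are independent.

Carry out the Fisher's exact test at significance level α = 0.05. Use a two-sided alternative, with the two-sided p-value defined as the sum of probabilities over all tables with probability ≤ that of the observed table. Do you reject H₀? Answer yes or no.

reject H₀: no

Margins: r₁=13, r₂=16, c₁=18, c₂=11, n=29
p_obs = C(13,10)·C(16,8)/C(29,18); sum pmf over tables with pmf ≤ p_obs
p-value (two-sided) = 0.24903
At α=0.05: p ≥ α → fail to reject H₀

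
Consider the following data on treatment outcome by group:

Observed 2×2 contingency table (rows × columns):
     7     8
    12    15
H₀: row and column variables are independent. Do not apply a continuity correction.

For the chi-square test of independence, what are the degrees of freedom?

degrees of freedom = 1

df = (r−1)(c−1) = (2−1)·(2−1) = 1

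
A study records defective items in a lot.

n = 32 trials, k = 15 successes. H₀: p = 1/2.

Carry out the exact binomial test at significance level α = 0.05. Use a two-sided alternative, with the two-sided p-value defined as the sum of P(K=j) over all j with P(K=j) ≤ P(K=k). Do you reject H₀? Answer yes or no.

Exact binomial: n=32, k=15, p₀=1/2=0.5000
P(X=j) = C(n,j)·p₀^j·(1−p₀)^(n−j); p = Σ P(X=j) over j with P(X=j) ≤ P(X=15)
p-value (two-sided) = 0.86005
At α=0.05: p ≥ α → fail to reject H₀

reject H₀: no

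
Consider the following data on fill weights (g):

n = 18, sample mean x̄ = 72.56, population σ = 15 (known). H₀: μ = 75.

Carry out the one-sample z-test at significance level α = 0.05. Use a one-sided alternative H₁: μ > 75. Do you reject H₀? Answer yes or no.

reject H₀: no

SE = σ/√n = 15/√18 = 3.5355
z = (x̄−μ₀)/SE = (72.56−75)/3.5355 = -0.6901
p-value (one-sided, H₁ greater) = 0.75495
At α=0.05: p ≥ α → fail to reject H₀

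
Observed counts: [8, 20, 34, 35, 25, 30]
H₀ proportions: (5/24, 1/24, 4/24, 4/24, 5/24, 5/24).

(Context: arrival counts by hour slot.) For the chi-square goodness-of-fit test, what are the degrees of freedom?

degrees of freedom = 5

df = k − 1 = 6 − 1 = 5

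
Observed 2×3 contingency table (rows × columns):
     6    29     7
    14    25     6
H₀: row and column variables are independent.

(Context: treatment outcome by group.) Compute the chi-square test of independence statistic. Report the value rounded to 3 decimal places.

Row totals [42, 45], col totals [20, 54, 13], n=87
χ² = (6−9.66)²/9.66 + (29−26.07)²/26.07 + (7−6.28)²/6.28 + (14−10.34)²/10.34 + (25−27.93)²/27.93 + (6−6.72)²/6.72 = 3.4739
df = 2

test statistic = 3.474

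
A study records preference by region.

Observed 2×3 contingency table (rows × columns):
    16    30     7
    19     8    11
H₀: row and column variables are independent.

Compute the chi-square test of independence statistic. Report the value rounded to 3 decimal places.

test statistic = 11.729

Row totals [53, 38], col totals [35, 38, 18], n=91
χ² = (16−20.38)²/20.38 + (30−22.13)²/22.13 + (7−10.48)²/10.48 + (19−14.62)²/14.62 + (8−15.87)²/15.87 + (11−7.52)²/7.52 = 11.7290
df = 2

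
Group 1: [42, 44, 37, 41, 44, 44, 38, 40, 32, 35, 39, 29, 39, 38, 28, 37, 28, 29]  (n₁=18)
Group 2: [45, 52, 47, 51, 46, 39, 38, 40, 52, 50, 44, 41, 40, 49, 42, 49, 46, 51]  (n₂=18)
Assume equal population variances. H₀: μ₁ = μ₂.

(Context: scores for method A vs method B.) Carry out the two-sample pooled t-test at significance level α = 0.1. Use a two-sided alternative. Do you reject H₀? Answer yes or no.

x̄₁=36.889, s₁=5.561, n₁=18
x̄₂=45.667, s₂=4.765, n₂=18
s_p² = [17·5.561² + 17·4.765²]/34 = 26.8170
SE = √(s_p²·(1/18+1/18)) = 1.7262
t = (36.889−45.667)/1.7262 = -5.0851
df = 34
p-value (two-sided) = 0.00001
At α=0.1: p < α → reject H₀

reject H₀: yes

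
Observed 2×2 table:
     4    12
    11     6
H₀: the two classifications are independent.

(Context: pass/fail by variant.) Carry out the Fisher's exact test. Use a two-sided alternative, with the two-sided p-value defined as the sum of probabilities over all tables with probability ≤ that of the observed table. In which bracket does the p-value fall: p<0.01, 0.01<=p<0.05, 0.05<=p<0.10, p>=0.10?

p-value bracket: 0.01<=p<0.05

Margins: r₁=16, r₂=17, c₁=15, c₂=18, n=33
p_obs = C(16,4)·C(17,11)/C(33,15); sum pmf over tables with pmf ≤ p_obs
p-value (two-sided) = 0.03664
→ bracket: 0.01<=p<0.05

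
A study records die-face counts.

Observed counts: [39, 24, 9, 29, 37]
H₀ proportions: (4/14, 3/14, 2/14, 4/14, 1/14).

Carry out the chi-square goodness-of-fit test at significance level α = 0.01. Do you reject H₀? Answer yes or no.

n = 138; E_i = n·p_i = [39.43, 29.57, 19.71, 39.43, 9.86]
χ² = (39−39.43)²/39.43 + (24−29.57)²/29.57 + (9−19.71)²/19.71 + (29−39.43)²/39.43 + (37−9.86)²/9.86 = 84.3768
df = 4
p-value (upper-tail) = 0.00000
At α=0.01: p < α → reject H₀

reject H₀: yes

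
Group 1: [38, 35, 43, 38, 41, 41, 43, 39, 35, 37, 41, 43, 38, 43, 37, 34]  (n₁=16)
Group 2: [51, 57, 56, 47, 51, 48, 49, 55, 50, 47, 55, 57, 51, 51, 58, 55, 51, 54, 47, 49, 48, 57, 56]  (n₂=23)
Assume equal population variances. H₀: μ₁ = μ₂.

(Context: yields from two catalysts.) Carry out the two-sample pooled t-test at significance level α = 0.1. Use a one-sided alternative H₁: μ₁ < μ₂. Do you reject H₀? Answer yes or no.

reject H₀: yes

x̄₁=39.125, s₁=3.096, n₁=16
x̄₂=52.174, s₂=3.737, n₂=23
s_p² = [15·3.096² + 22·3.737²]/37 = 12.1907
SE = √(s_p²·(1/16+1/23)) = 1.1366
t = (39.125−52.174)/1.1366 = -11.4803
df = 37
p-value (one-sided, H₁ less) = 0.00000
At α=0.1: p < α → reject H₀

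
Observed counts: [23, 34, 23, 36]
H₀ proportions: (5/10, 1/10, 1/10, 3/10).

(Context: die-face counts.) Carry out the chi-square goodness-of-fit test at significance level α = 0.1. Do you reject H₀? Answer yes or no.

reject H₀: yes

n = 116; E_i = n·p_i = [58.00, 11.60, 11.60, 34.80]
χ² = (23−58.00)²/58.00 + (34−11.60)²/11.60 + (23−11.60)²/11.60 + (36−34.80)²/34.80 = 75.6207
df = 3
p-value (upper-tail) = 0.00000
At α=0.1: p < α → reject H₀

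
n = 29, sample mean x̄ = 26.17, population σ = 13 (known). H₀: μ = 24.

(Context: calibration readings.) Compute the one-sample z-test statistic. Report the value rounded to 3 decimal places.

SE = σ/√n = 13/√29 = 2.4140
z = (x̄−μ₀)/SE = (26.17−24)/2.4140 = 0.8989

test statistic = 0.899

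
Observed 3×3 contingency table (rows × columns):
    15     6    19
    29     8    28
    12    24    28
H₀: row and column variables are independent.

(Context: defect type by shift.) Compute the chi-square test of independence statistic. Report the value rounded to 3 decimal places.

test statistic = 17.338

Row totals [40, 65, 64], col totals [56, 38, 75], n=169
χ² = (15−13.25)²/13.25 + (6−8.99)²/8.99 + (19−17.75)²/17.75 + (29−21.54)²/21.54 + (8−14.62)²/14.62 + (28−28.85)²/28.85 + (12−21.21)²/21.21 + (24−14.39)²/14.39 + (28−28.40)²/28.40 = 17.3383
df = 4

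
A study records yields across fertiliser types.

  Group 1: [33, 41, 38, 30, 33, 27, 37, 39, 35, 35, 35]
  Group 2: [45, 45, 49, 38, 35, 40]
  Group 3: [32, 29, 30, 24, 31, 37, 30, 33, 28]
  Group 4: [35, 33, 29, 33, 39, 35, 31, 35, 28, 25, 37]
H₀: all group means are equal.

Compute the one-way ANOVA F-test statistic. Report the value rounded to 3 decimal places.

test statistic = 9.993

Group means [34.82, 42.00, 30.44, 32.73], grand mean 34.297
SSB = Σnᵢ(x̄ᵢ−x̄)² = 519.689; SSW = ΣΣ(x−x̄ᵢ)² = 572.040
MSB = 519.689/3 = 173.2298; MSW = 572.040/33 = 17.3346
F = MSB/MSW = 9.9933
df = (3, 33)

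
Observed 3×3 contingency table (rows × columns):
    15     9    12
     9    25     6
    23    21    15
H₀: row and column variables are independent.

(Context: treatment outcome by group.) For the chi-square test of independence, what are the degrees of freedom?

degrees of freedom = 4

df = (r−1)(c−1) = (3−1)·(3−1) = 4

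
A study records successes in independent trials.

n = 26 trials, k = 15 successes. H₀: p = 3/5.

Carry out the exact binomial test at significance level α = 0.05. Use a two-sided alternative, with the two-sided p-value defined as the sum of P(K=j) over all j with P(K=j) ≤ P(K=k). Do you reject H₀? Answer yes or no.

Exact binomial: n=26, k=15, p₀=3/5=0.6000
P(X=j) = C(n,j)·p₀^j·(1−p₀)^(n−j); p = Σ P(X=j) over j with P(X=j) ≤ P(X=15)
p-value (two-sided) = 0.84287
At α=0.05: p ≥ α → fail to reject H₀

reject H₀: no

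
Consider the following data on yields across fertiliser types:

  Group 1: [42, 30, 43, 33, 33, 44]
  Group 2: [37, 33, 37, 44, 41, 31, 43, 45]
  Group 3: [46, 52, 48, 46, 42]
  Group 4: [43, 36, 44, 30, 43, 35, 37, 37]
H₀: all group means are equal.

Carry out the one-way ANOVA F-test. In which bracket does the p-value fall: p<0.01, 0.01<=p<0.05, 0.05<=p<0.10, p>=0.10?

Group means [37.50, 38.88, 46.80, 38.12], grand mean 39.815
SSB = Σnᵢ(x̄ᵢ−x̄)² = 306.024; SSW = ΣΣ(x−x̄ᵢ)² = 596.050
MSB = 306.024/3 = 102.0080; MSW = 596.050/23 = 25.9152
F = MSB/MSW = 3.9362
df = (3, 23)
p-value (upper-tail) = 0.02104
→ bracket: 0.01<=p<0.05

p-value bracket: 0.01<=p<0.05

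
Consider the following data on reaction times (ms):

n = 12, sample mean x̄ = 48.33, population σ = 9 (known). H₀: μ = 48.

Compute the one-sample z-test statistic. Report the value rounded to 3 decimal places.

SE = σ/√n = 9/√12 = 2.5981
z = (x̄−μ₀)/SE = (48.33−48)/2.5981 = 0.1270

test statistic = 0.127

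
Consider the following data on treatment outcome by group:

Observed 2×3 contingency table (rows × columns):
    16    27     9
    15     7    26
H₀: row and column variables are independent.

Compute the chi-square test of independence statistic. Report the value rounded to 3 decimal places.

test statistic = 19.926

Row totals [52, 48], col totals [31, 34, 35], n=100
χ² = (16−16.12)²/16.12 + (27−17.68)²/17.68 + (9−18.20)²/18.20 + (15−14.88)²/14.88 + (7−16.32)²/16.32 + (26−16.80)²/16.80 = 19.9260
df = 2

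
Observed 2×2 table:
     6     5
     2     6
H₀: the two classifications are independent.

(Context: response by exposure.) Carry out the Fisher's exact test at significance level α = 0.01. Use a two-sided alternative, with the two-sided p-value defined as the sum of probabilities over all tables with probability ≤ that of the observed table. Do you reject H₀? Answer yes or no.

reject H₀: no

Margins: r₁=11, r₂=8, c₁=8, c₂=11, n=19
p_obs = C(11,6)·C(8,2)/C(19,8); sum pmf over tables with pmf ≤ p_obs
p-value (two-sided) = 0.35207
At α=0.01: p ≥ α → fail to reject H₀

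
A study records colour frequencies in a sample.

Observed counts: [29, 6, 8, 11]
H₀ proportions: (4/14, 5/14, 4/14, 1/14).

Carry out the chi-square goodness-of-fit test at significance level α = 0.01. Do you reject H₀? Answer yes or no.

reject H₀: yes

n = 54; E_i = n·p_i = [15.43, 19.29, 15.43, 3.86]
χ² = (29−15.43)²/15.43 + (6−19.29)²/19.29 + (8−15.43)²/15.43 + (11−3.86)²/3.86 = 37.8944
df = 3
p-value (upper-tail) = 0.00000
At α=0.01: p < α → reject H₀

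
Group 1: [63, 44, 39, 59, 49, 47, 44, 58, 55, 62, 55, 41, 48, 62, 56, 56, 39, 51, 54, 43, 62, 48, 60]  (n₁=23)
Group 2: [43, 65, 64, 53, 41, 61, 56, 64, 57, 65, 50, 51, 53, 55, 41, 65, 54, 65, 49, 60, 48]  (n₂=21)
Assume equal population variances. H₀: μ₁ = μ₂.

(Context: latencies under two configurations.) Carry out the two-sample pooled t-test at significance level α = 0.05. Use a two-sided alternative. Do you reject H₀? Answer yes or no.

reject H₀: no

x̄₁=51.957, s₁=7.859, n₁=23
x̄₂=55.238, s₂=8.055, n₂=21
s_p² = [22·7.859² + 20·8.055²]/42 = 63.2563
SE = √(s_p²·(1/23+1/21)) = 2.4005
t = (51.957−55.238)/2.4005 = -1.3670
df = 42
p-value (two-sided) = 0.17889
At α=0.05: p ≥ α → fail to reject H₀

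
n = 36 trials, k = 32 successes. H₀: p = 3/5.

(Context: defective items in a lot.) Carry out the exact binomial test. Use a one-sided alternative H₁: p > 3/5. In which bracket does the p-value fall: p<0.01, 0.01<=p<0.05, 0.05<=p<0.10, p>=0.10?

Exact binomial: n=36, k=32, p₀=3/5=0.6000
P(X≥32) from Σ C(n,i)·p₀^i·(1−p₀)^(n−i)
p-value (one-sided, H₁ greater) = 0.00014
→ bracket: p<0.01

p-value bracket: p<0.01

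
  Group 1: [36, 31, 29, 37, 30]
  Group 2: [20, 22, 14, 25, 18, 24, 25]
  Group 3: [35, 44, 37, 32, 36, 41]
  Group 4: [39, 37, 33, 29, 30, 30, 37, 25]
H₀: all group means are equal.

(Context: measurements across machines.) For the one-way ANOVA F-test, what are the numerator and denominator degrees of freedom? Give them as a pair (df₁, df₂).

k = 4 groups, N = 26 total
df = (k−1, N−k) = (4−1, 26−4) = (3, 22)

degrees of freedom = [3, 22]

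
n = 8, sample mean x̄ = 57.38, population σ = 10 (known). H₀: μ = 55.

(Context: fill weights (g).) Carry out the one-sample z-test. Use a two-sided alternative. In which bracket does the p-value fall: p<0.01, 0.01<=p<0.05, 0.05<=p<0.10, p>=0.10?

SE = σ/√n = 10/√8 = 3.5355
z = (x̄−μ₀)/SE = (57.38−55)/3.5355 = 0.6732
p-value (two-sided) = 0.50084
→ bracket: p>=0.10

p-value bracket: p>=0.10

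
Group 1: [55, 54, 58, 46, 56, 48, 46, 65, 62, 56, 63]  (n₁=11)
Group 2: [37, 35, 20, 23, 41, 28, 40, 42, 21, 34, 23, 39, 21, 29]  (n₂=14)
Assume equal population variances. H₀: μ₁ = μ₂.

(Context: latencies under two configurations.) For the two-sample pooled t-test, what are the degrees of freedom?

df = n₁ + n₂ − 2 = 11 + 14 − 2 = 23

degrees of freedom = 23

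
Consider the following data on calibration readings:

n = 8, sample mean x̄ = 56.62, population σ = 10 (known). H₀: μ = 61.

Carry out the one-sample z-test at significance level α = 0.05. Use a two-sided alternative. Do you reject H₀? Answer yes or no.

SE = σ/√n = 10/√8 = 3.5355
z = (x̄−μ₀)/SE = (56.62−61)/3.5355 = -1.2389
p-value (two-sided) = 0.21540
At α=0.05: p ≥ α → fail to reject H₀

reject H₀: no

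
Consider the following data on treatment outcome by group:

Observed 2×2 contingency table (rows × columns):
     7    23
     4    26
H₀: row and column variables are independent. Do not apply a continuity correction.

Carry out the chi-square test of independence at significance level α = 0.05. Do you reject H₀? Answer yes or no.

reject H₀: no

Row totals [30, 30], col totals [11, 49], n=60
χ² = (7−5.50)²/5.50 + (23−24.50)²/24.50 + (4−5.50)²/5.50 + (26−24.50)²/24.50 = 1.0019
df = 1
p-value (upper-tail) = 0.31686
At α=0.05: p ≥ α → fail to reject H₀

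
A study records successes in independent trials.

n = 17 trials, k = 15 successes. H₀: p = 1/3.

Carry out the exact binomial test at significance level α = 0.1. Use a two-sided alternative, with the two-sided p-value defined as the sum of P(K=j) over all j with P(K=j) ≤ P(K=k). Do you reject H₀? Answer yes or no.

reject H₀: yes

Exact binomial: n=17, k=15, p₀=1/3=0.3333
P(X=j) = C(n,j)·p₀^j·(1−p₀)^(n−j); p = Σ P(X=j) over j with P(X=j) ≤ P(X=15)
p-value (two-sided) = 0.00000
At α=0.1: p < α → reject H₀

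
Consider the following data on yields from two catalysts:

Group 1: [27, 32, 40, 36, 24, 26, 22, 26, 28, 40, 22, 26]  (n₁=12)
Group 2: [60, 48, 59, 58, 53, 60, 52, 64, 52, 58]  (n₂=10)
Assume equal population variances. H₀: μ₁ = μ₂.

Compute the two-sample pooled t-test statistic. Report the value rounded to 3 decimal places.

x̄₁=29.083, s₁=6.431, n₁=12
x̄₂=56.400, s₂=4.904, n₂=10
s_p² = [11·6.431² + 9·4.904²]/20 = 33.5658
SE = √(s_p²·(1/12+1/10)) = 2.4807
t = (29.083−56.400)/2.4807 = -11.0118
df = 20

test statistic = -11.012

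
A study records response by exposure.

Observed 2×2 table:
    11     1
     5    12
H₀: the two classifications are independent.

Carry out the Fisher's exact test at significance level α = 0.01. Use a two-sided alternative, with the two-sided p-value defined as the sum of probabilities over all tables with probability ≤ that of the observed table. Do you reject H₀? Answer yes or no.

reject H₀: yes

Margins: r₁=12, r₂=17, c₁=16, c₂=13, n=29
p_obs = C(12,11)·C(17,5)/C(29,16); sum pmf over tables with pmf ≤ p_obs
p-value (two-sided) = 0.00181
At α=0.01: p < α → reject H₀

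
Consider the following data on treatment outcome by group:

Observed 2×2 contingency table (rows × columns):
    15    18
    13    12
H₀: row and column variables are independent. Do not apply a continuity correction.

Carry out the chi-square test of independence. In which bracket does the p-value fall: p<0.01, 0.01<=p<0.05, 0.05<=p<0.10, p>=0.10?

Row totals [33, 25], col totals [28, 30], n=58
χ² = (15−15.93)²/15.93 + (18−17.07)²/17.07 + (13−12.07)²/12.07 + (12−12.93)²/12.93 = 0.2441
df = 1
p-value (upper-tail) = 0.62129
→ bracket: p>=0.10

p-value bracket: p>=0.10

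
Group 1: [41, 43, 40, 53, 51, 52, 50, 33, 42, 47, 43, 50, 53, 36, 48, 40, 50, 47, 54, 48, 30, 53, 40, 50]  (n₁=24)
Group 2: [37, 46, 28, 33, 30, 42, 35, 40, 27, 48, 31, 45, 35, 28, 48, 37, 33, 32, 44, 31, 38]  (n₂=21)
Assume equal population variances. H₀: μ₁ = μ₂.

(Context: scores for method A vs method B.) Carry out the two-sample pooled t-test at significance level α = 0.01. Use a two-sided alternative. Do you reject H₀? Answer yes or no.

reject H₀: yes

x̄₁=45.583, s₁=6.704, n₁=24
x̄₂=36.571, s₂=6.764, n₂=21
s_p² = [23·6.704² + 20·6.764²]/43 = 45.3250
SE = √(s_p²·(1/24+1/21)) = 2.0117
t = (45.583−36.571)/2.0117 = 4.4798
df = 43
p-value (two-sided) = 0.00005
At α=0.01: p < α → reject H₀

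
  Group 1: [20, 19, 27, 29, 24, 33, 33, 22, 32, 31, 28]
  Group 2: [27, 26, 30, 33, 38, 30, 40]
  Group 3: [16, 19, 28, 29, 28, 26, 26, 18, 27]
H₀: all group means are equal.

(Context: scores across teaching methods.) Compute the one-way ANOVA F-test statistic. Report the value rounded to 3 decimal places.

Group means [27.09, 32.00, 24.11], grand mean 27.370
SSB = Σnᵢ(x̄ᵢ−x̄)² = 246.498; SSW = ΣΣ(x−x̄ᵢ)² = 633.798
MSB = 246.498/2 = 123.2492; MSW = 633.798/24 = 26.4082
F = MSB/MSW = 4.6671
df = (2, 24)

test statistic = 4.667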